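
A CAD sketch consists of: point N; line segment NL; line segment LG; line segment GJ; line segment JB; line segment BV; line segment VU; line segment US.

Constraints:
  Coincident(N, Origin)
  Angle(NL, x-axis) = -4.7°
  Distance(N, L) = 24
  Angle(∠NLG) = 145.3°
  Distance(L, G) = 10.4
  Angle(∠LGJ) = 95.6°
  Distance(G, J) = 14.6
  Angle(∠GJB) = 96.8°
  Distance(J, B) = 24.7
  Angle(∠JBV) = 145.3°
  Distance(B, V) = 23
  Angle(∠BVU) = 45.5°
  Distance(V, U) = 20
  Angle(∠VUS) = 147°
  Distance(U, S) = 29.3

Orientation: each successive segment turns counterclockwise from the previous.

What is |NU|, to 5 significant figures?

11.378

N is at the origin; NL runs at -4.7° with length 24.0, so L = (23.919, -1.9665). ∠NLG = 145.3° gives LG at 30.000° from the x-axis; with |LG| = 10.4, G = (32.926, 3.2335). ∠LGJ = 95.6° gives GJ at 114.40° from the x-axis; with |GJ| = 14.6, J = (26.895, 16.529). ∠GJB = 96.8° gives JB at -162.40° from the x-axis; with |JB| = 24.7, B = (3.3508, 9.0609). ∠JBV = 145.3° gives BV at -127.70° from the x-axis; with |BV| = 23.0, V = (-10.714, -9.1372). ∠BVU = 45.5° gives VU at 6.8000° from the x-axis; with |VU| = 20.0, U = (9.1450, -6.7691). Then |NU| = |U − N| = 11.378.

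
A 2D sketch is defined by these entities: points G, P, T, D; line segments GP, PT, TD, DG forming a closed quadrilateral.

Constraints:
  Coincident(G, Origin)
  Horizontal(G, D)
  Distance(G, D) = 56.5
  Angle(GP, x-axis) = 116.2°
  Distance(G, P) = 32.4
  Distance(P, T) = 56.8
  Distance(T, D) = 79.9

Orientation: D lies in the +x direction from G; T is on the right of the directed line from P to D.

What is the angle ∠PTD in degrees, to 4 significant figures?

65.58°

Checks: |PT| = 56.80 ✓; |TD| = 79.90 ✓.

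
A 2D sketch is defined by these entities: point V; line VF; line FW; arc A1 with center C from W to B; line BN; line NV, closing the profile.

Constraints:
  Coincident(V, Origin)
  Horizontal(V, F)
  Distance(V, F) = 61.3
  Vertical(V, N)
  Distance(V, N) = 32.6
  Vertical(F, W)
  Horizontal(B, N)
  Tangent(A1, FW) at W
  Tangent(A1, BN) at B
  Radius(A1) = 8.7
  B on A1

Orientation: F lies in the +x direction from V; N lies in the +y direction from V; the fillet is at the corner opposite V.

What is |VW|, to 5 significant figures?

65.794

V is at the origin; VF is horizontal with |VF| = 61.3 and F on the +x side, so F = (61.300, 0.0000). VN is vertical with |VN| = 32.6 and N on the +y side, so N = (0.0000, 32.600). The virtual corner opposite V is at (61.300, 32.600). The tangent condition forces CW to be normal to FW and since A1 is tangent to BN there, CB ⟂ BN, with radius 8.7, so the center C sits 8.7 in from both sides at C = (52.600, 23.900). That places the tangent points at W = (61.300, 23.900) on FW and B = (52.600, 32.600) on BN. Then |VW| = |W − V| = 65.794.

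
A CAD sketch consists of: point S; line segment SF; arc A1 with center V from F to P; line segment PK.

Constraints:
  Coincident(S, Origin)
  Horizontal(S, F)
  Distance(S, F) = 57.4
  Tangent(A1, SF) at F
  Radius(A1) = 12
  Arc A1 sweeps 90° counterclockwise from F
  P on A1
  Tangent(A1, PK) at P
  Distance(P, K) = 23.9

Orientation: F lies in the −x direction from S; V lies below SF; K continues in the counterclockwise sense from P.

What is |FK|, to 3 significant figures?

37.9

On A1, F sits at bearing 90° from V; a 90° counterclockwise sweep puts P at bearing 180°, so P = V + 12.0·(cos 180°, sin 180°) = (-69.4, -12.0). A1 meets PK tangentially, so VP is at right angles to PK, so PK runs along (−sin 180°, cos 180°); with |PK| = 23.9, K = (-69.4, -35.9). Then |FK| = |K − F| = 37.9.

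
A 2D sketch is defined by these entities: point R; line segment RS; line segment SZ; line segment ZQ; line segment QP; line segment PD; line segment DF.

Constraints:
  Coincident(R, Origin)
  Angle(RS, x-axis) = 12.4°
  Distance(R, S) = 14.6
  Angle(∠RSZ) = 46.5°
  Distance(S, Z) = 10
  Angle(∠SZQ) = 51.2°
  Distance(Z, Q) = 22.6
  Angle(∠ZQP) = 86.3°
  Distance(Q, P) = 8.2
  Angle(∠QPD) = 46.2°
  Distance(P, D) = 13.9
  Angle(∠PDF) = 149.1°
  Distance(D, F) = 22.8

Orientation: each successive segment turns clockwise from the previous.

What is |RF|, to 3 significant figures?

17.7

∠QPD = 46.2° gives PD at -117° from the x-axis; with |PD| = 13.9, D = (2.80, 5.77). ∠PDF = 149.1° gives DF at -148° from the x-axis; with |DF| = 22.8, F = (-16.6, -6.21). Then |RF| = |F − R| = 17.7.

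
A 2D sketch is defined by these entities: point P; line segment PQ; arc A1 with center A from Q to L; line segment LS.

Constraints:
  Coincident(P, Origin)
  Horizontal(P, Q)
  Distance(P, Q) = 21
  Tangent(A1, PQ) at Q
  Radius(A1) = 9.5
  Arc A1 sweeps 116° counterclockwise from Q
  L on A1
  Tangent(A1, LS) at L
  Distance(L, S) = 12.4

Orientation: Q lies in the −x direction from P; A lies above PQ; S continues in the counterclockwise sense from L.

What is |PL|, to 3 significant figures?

18.5

P is at the origin; P and Q share the same y with |PQ| = 21.0 and Q on the −x side, so Q = (-21.0, 0.00). Tangency of A1 to PQ means the radius AQ is perpendicular to PQ, so A = Q + (0, 9.5) = (-21.0, 9.50). On A1, Q sits at bearing -90° from A; a 116° counterclockwise sweep puts L at bearing 26°, so L = A + 9.5·(cos 26°, sin 26°) = (-12.5, 13.7). Then |PL| = |L − P| = 18.5.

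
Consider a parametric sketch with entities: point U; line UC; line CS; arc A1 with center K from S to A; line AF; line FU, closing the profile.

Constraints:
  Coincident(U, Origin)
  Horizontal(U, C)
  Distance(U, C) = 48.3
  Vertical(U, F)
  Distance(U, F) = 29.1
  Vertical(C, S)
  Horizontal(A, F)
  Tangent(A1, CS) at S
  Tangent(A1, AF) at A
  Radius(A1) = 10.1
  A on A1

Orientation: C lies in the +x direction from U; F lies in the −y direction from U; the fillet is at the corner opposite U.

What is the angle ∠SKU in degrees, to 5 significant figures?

153.56°

U is at the origin; U and C share the same y with |UC| = 48.3 and C on the +x side, so C = (48.300, 0.0000). U and F share the same x with |UF| = 29.1 and F on the −y side, so F = (0.0000, -29.100). The virtual corner opposite U is at (48.300, -29.100). Since A1 is tangent to CS there, KS ⟂ CS and A1 meets AF tangentially, so KA is at right angles to AF, with radius 10.1, so the center K sits 10.1 in from both sides at K = (38.200, -19.000). That places the tangent points at S = (48.300, -19.000) on CS and A = (38.200, -29.100) on AF. Then cos ∠SKU = KS·KU / (|KS||KU|), giving 153.56°.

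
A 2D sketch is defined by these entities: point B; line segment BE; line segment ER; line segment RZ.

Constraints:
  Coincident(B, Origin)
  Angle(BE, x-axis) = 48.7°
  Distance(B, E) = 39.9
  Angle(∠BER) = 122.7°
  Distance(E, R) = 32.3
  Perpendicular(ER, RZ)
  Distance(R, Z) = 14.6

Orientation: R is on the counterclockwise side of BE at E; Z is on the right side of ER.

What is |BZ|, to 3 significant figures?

72.3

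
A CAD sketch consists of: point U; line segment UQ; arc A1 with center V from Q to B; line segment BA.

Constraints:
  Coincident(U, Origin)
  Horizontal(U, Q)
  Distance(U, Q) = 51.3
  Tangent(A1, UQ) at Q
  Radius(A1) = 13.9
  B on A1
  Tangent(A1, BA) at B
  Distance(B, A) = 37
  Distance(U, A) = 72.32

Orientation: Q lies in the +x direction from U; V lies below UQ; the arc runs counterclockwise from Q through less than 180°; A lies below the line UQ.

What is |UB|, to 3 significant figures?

42.0

Checks: ∠(VQ, QU) = 90.00° ✓; |VQ| = 13.90 ✓; |VB| = 13.90 ✓; ∠(VB, BA) = 90.00° ✓; |BA| = 37.00 ✓; |UA| = 72.32 ✓.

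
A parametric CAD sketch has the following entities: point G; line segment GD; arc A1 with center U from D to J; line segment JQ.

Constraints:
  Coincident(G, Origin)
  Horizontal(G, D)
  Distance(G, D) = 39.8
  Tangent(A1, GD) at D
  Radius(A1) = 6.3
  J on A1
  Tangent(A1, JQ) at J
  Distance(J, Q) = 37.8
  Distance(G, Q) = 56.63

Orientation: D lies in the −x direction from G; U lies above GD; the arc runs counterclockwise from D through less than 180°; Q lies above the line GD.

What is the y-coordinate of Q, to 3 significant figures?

44.3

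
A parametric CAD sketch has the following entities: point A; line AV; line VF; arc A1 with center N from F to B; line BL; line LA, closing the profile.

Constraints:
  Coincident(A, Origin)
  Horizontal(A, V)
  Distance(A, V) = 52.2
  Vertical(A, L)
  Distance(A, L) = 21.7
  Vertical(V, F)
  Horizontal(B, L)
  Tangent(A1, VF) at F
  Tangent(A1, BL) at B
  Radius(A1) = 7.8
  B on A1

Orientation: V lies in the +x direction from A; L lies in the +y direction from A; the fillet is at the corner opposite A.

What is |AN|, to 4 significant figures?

46.52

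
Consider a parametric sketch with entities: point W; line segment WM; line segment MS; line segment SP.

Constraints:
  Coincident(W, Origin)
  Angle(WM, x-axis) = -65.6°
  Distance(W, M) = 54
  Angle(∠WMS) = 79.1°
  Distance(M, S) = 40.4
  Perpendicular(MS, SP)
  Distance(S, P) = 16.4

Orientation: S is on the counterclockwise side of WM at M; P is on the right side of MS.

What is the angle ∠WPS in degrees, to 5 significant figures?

23.501°

W is at the origin; WM runs at -65.6° with length 54.0, so M = 54.0·(cos -65.6°, sin -65.6°) = (22.308, -49.177). ∠WMS = 79.1°, so MS runs at -65.6° + (180° − 79.1°) = 35.300° from the x-axis; with |MS| = 40.4, S = M + 40.4·(cos 35.300°, sin 35.300°) = (55.280, -25.831). The perpendicularity gives SP at right angles to MS; with |SP| = 16.4 on the right of MS, P = S + 16.4·(0.57786, -0.81614) = (64.756, -39.216). Then cos ∠WPS = PW·PS / (|PW||PS|), giving 23.501°.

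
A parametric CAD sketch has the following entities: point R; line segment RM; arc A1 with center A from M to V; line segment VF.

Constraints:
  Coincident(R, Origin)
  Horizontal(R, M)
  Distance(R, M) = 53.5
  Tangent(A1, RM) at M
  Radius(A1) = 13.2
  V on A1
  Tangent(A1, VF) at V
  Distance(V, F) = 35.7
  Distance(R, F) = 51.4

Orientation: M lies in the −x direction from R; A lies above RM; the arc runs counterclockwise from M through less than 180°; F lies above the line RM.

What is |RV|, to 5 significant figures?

41.992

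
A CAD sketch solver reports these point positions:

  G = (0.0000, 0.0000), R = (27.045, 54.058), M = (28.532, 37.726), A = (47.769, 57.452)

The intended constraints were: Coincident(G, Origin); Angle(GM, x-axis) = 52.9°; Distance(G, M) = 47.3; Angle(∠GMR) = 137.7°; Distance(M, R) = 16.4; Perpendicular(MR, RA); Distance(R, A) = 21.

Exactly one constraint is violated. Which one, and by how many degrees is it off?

Perpendicular(MR, RA) — off by 4.10°.

G = (0.00, 0.00) ✓; GM at 52.90° ✓; |GM| = 47.30 ✓; ∠GMR = 137.7° ✓; |MR| = 16.40 ✓; ∠(MR, RA) = 85.90° ✗; |RA| = 21.00 ✓.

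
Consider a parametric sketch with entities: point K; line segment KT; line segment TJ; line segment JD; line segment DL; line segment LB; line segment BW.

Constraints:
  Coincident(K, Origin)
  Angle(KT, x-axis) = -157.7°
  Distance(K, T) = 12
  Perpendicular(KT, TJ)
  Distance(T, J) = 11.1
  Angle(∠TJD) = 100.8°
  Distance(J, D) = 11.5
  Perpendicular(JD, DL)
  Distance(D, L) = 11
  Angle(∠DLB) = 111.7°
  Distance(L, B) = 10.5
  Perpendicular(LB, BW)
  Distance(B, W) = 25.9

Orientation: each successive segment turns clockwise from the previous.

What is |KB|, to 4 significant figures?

8.149

K is at the origin; KT runs at -157.7° with length 12.0, so T = (-11.10, -4.553). KT ⟂ TJ, so TJ runs at 112.3°; with |TJ| = 11.1, J = (-15.31, 5.716). ∠TJD = 100.8° gives JD at 33.10° from the x-axis; with |JD| = 11.5, D = (-5.681, 12.00). The perpendicularity gives DL at right angles to JD, so DL runs at -56.90°; with |DL| = 11.0, L = (0.3264, 2.782). ∠DLB = 111.7° gives LB at -125.2° from the x-axis; with |LB| = 10.5, B = (-5.726, -5.798). Then |KB| = |B − K| = 8.149.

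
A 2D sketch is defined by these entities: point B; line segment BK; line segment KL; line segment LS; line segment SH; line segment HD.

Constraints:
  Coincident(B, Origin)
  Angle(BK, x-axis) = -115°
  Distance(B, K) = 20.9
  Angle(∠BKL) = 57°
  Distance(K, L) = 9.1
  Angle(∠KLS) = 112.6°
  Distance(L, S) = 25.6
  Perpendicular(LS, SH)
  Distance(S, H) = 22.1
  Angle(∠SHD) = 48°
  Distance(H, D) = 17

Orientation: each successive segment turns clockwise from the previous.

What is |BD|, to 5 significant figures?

7.3430

B is at the origin; BK runs at -115.0° with length 20.9, so K = (-8.8327, -18.942). ∠BKL = 57.0° gives KL at 122.00° from the x-axis; with |KL| = 9.1, L = (-13.655, -11.225). ∠KLS = 112.6° gives LS at 54.600° from the x-axis; with |LS| = 25.6, S = (1.1746, 9.6427). The perpendicularity gives SH at right angles to LS, so SH runs at -35.400°; with |SH| = 22.1, H = (19.189, -3.1594). ∠SHD = 48.0° gives HD at -167.40° from the x-axis; with |HD| = 17.0, D = (2.5984, -6.8679). Then |BD| = |D − B| = 7.3430.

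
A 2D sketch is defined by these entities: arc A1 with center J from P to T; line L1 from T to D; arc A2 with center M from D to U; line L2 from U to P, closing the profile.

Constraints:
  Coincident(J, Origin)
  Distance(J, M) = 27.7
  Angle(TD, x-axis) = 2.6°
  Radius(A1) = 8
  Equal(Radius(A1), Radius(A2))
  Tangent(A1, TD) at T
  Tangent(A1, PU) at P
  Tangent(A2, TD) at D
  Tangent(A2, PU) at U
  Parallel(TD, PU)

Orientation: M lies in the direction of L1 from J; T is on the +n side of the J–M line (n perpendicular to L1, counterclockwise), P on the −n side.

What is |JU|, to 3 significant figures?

28.8

Tangency of A1 to both parallel lines with radius 8.0 puts T and P at J ± 8.0·n: T = (-0.363, 7.99), P = (0.363, -7.99). Equal radii place D and U the same way about M: D = M + 8.0·n = (27.3, 9.25), U = M − 8.0·n = (28.0, -6.74). Then |JU| = |U − J| = 28.8.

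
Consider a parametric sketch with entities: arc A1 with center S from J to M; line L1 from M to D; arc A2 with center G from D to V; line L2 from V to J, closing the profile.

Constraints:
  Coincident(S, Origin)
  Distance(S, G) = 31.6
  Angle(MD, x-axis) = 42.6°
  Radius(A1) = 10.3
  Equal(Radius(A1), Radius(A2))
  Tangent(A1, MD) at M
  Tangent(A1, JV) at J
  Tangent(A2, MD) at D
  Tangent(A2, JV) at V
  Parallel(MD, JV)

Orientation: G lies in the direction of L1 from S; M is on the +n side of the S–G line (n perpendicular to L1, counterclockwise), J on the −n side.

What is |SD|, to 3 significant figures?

33.2

The slot axis is L1's direction at 42.6°, so u = (cos 42.6°, sin 42.6°) = (0.736, 0.677) and n = (−sin 42.6°, cos 42.6°) = (-0.677, 0.736). S is at the origin and G lies 31.6 along u from S, so G = 31.6·u = (23.3, 21.4). Tangency of A1 to both parallel lines with radius 10.3 puts M and J at S ± 10.3·n: M = (-6.97, 7.58), J = (6.97, -7.58). Equal radii place D and V the same way about G: D = G + 10.3·n = (16.3, 29.0), V = G − 10.3·n = (30.2, 13.8). Then |SD| = |D − S| = 33.2.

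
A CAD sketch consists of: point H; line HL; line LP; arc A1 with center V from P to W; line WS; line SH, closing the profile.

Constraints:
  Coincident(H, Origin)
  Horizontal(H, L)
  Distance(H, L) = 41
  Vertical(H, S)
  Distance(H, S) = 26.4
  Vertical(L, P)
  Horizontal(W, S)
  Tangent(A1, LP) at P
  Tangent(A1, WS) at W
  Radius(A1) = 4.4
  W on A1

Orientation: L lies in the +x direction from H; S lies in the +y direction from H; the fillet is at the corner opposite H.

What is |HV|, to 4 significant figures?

42.70

H is at the origin; HL is horizontal with |HL| = 41.0 and L on the +x side, so L = (41.00, 0.000). H and S share the same x with |HS| = 26.4 and S on the +y side, so S = (0.000, 26.40). The virtual corner opposite H is at (41.00, 26.40). Since A1 is tangent to LP there, VP ⟂ LP and A1 meets WS tangentially, so VW is at right angles to WS, with radius 4.4, so the center V sits 4.4 in from both sides at V = (36.60, 22.00). Then |HV| = |V − H| = 42.70.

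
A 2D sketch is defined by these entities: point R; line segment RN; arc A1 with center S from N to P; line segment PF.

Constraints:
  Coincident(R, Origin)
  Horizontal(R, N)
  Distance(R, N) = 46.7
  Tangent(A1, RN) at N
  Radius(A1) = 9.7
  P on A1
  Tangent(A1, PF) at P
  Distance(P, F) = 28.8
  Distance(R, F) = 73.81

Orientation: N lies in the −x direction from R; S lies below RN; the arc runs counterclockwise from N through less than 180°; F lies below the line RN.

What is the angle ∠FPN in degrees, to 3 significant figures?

145°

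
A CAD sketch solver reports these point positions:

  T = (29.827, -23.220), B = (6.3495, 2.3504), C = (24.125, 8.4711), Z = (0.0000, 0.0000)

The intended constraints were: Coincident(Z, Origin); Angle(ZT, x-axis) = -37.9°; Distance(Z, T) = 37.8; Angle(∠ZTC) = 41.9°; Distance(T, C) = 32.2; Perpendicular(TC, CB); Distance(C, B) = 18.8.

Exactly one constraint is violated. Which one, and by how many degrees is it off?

Perpendicular(TC, CB) — off by 8.80°.

Z = (0.00, 0.00) ✓; ZT at -37.90° ✓; |ZT| = 37.80 ✓; ∠ZTC = 41.90° ✓; |TC| = 32.20 ✓; ∠(TC, CB) = 98.80° ✗; |CB| = 18.80 ✓.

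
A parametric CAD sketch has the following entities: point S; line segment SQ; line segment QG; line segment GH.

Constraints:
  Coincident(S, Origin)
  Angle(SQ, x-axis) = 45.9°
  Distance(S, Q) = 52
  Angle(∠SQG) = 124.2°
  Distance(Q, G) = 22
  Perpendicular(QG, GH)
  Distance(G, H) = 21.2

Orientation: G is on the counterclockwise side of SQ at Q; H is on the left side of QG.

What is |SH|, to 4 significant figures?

55.68

S is at the origin; SQ runs at 45.9° with length 52.0, so Q = 52.0·(cos 45.9°, sin 45.9°) = (36.19, 37.34). ∠SQG = 124.2°, so QG runs at 45.9° + (180° − 124.2°) = 101.7° from the x-axis; with |QG| = 22.0, G = Q + 22.0·(cos 101.7°, sin 101.7°) = (31.73, 58.89). QG is perpendicular to GH; with |GH| = 21.2 on the left of QG, H = G + 21.2·(-0.9792, -0.2028) = (10.97, 54.59). Then |SH| = |H − S| = 55.68.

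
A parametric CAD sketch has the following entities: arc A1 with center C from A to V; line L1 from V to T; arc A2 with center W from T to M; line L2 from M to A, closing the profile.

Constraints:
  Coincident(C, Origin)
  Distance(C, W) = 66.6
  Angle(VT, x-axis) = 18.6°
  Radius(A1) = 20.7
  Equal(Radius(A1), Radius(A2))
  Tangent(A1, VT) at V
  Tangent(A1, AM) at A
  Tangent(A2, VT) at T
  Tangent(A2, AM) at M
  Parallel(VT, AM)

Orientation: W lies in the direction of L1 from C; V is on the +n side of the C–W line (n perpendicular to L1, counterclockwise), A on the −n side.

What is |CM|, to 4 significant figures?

69.74

The slot axis is L1's direction at 18.6°, so u = (cos 18.6°, sin 18.6°) = (0.9478, 0.3190) and n = (−sin 18.6°, cos 18.6°) = (-0.3190, 0.9478). C is at the origin and W lies 66.6 along u from C, so W = 66.6·u = (63.12, 21.24). Tangency of A1 to both parallel lines with radius 20.7 puts V and A at C ± 20.7·n: V = (-6.602, 19.62), A = (6.602, -19.62). Equal radii place T and M the same way about W: T = W + 20.7·n = (56.52, 40.86), M = W − 20.7·n = (69.72, 1.624). Then |CM| = |M − C| = 69.74.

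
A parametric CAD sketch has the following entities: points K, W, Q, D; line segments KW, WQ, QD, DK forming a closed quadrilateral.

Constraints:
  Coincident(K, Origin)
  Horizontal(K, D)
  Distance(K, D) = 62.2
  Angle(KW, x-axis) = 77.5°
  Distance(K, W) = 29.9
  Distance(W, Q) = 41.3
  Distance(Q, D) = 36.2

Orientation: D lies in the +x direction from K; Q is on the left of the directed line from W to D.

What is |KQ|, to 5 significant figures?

57.975

K is at the origin; KD is horizontal with |KD| = 62.2 and D in +x, so D = (62.2, 0). KW runs at 77.5° with |KW| = 29.9, so W = (6.4715, 29.191). Q is determined by |WQ| = 41.3 and |QD| = 36.2 together: it lies at the intersection of circle(W, 41.3) and circle(D, 36.2). With |WD| = 62.911, the foot of the radical line on WD is 34.597 from W and the perpendicular offset is √(41.3² − 34.597²) = 22.555. Taking the left-of-WD solution: Q = (47.584, 33.118).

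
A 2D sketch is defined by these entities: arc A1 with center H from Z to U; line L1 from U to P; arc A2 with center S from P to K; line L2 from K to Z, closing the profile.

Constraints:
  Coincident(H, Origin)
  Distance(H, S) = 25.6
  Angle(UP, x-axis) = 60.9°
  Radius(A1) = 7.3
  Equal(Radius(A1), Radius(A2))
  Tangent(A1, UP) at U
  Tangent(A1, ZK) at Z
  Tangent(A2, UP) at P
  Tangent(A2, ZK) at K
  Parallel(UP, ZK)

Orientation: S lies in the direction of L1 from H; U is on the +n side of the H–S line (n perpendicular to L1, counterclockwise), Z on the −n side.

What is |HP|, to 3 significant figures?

26.6

Tangency of A1 to both parallel lines with radius 7.3 puts U and Z at H ± 7.3·n: U = (-6.38, 3.55), Z = (6.38, -3.55). Equal radii place P and K the same way about S: P = S + 7.3·n = (6.07, 25.9), K = S − 7.3·n = (18.8, 18.8). Then |HP| = |P − H| = 26.6.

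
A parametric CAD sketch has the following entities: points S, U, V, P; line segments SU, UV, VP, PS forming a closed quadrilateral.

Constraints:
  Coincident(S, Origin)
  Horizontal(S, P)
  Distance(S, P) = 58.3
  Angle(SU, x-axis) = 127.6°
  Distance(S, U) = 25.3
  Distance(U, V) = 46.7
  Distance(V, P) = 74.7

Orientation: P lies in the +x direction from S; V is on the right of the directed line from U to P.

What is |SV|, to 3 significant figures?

28.9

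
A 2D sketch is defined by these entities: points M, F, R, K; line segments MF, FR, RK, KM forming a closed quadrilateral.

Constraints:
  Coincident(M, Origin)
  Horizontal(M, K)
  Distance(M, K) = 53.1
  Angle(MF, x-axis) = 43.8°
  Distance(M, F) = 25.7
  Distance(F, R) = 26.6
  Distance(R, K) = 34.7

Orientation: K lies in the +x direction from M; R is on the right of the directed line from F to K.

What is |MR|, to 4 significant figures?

21.42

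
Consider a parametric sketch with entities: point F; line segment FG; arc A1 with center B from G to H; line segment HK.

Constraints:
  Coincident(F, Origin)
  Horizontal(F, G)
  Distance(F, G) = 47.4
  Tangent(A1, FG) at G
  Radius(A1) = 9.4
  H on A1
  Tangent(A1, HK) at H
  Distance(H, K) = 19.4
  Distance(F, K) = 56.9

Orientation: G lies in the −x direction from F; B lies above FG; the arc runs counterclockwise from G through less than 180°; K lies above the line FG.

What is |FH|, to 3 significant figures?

41.3

Checks: F.y = 0.00, G.y = 0.00 ✓; |BH| = 9.400 ✓; ∠(BH, HK) = 90.00° ✓; |HK| = 19.40 ✓; |FK| = 56.90 ✓.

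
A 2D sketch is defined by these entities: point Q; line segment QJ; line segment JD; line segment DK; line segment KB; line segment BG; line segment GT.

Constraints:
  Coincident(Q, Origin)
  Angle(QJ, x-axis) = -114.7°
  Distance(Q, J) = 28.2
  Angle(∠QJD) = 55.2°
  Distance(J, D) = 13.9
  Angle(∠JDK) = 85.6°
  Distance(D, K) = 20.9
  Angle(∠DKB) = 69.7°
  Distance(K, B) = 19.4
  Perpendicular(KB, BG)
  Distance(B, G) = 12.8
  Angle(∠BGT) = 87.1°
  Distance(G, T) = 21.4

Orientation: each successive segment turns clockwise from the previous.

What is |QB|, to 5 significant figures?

23.824

∠JDK = 85.6° gives DK at 26.100° from the x-axis; with |DK| = 20.9, K = (-0.069858, -4.4486). ∠DKB = 69.7° gives KB at -84.200° from the x-axis; with |KB| = 19.4, B = (1.8906, -23.749). Then |QB| = |B − Q| = 23.824.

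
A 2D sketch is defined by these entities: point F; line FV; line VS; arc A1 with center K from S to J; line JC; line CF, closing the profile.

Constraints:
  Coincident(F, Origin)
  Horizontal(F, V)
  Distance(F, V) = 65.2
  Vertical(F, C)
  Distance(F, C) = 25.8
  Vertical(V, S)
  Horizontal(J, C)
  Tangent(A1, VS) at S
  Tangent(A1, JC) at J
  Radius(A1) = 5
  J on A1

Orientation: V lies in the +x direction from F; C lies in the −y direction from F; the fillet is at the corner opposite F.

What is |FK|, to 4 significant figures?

63.69

F is at the origin; F and V share the same y with |FV| = 65.2 and V on the +x side, so V = (65.20, 0.000). FC is vertical with |FC| = 25.8 and C on the −y side, so C = (0.000, -25.80). The virtual corner opposite F is at (65.20, -25.80). Tangency of A1 to VS means the radius KS is perpendicular to VS and the tangent condition forces KJ to be normal to JC, with radius 5.0, so the center K sits 5.0 in from both sides at K = (60.20, -20.80). Then |FK| = |K − F| = 63.69.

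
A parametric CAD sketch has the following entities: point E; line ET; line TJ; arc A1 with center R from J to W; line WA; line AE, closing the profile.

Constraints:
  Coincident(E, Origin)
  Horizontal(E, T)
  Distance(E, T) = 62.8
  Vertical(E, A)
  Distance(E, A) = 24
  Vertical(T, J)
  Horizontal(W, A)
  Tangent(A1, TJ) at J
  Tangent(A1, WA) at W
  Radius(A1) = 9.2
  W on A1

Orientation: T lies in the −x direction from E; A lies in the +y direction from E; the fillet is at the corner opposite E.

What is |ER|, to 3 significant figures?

55.6

E is at the origin; E and T share the same y with |ET| = 62.8 and T on the −x side, so T = (-62.8, 0.00). EA is vertical with |EA| = 24.0 and A on the +y side, so A = (0.00, 24.0). The virtual corner opposite E is at (-62.8, 24.0). A1 meets TJ tangentially, so RJ is at right angles to TJ and since A1 is tangent to WA there, RW ⟂ WA, with radius 9.2, so the center R sits 9.2 in from both sides at R = (-53.6, 14.8). Then |ER| = |R − E| = 55.6.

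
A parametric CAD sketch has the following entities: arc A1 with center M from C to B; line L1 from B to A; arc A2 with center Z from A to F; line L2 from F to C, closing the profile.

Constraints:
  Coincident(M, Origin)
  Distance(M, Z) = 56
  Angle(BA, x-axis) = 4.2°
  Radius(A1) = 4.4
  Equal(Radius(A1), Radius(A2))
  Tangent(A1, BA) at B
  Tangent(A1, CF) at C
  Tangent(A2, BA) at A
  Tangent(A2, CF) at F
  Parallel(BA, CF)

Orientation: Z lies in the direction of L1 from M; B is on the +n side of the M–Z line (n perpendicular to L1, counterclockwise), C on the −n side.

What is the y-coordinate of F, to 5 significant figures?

-0.28684

Tangency of A1 to both parallel lines with radius 4.4 puts B and C at M ± 4.4·n: B = (-0.32225, 4.3882), C = (0.32225, -4.3882). Equal radii place A and F the same way about Z: A = Z + 4.4·n = (55.527, 8.4895), F = Z − 4.4·n = (56.172, -0.28684). So F.y = -0.28684.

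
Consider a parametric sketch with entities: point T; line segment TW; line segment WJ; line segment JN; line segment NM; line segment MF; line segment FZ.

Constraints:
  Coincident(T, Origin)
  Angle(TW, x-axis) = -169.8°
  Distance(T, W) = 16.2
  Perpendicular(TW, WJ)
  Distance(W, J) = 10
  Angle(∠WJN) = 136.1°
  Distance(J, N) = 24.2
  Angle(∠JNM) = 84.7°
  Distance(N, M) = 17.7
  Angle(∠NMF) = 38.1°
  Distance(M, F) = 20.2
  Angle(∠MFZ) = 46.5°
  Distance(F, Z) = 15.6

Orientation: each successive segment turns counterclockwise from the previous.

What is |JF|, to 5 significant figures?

11.640

T is at the origin; TW runs at -169.8° with length 16.2, so W = (-15.944, -2.8688). TW ⟂ WJ, so WJ runs at -79.800°; with |WJ| = 10.0, J = (-14.173, -12.711). ∠WJN = 136.1° gives JN at -35.900° from the x-axis; with |JN| = 24.2, N = (5.4299, -26.901). ∠JNM = 84.7° gives NM at 59.400° from the x-axis; with |NM| = 17.7, M = (14.440, -11.666). ∠NMF = 38.1° gives MF at -158.70° from the x-axis; with |MF| = 20.2, F = (-4.3802, -19.003). Then |JF| = |F − J| = 11.640.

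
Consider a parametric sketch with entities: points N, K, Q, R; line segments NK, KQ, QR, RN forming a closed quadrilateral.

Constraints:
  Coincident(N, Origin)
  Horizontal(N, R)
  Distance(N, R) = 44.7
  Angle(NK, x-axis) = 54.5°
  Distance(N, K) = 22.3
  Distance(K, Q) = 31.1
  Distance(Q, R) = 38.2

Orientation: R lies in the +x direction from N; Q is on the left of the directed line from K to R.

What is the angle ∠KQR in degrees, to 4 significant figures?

62.73°

N is at the origin; NR is horizontal with |NR| = 44.7 and R in +x, so R = (44.7, 0). NK runs at 54.5° with |NK| = 22.3, so K = (12.95, 18.15). Q is determined by |KQ| = 31.1 and |QR| = 38.2 together: it lies at the intersection of circle(K, 31.1) and circle(R, 38.2). With |KR| = 36.57, the foot of the radical line on KR is 11.56 from K and the perpendicular offset is √(31.1² − 11.56²) = 28.87. Taking the left-of-KR solution: Q = (37.32, 37.48).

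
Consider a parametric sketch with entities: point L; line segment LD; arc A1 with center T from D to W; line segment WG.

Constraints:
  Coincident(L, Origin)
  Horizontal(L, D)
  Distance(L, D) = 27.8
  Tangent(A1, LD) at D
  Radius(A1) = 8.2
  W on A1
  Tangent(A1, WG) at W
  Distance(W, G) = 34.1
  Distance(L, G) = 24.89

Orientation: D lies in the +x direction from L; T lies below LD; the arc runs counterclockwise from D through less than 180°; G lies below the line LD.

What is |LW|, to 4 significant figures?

22.45

Checks: |TW| = 8.200 ✓; ∠(TW, WG) = 90.00° ✓; |WG| = 34.10 ✓; |LG| = 24.89 ✓.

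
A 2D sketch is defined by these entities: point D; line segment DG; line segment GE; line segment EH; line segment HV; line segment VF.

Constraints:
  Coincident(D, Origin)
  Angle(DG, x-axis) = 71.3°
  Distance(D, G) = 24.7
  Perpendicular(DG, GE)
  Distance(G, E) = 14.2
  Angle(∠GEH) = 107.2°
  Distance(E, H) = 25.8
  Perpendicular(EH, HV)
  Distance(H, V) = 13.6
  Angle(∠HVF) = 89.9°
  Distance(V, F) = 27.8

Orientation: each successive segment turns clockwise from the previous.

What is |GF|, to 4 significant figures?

2.199

D is at the origin; DG runs at 71.3° with length 24.7, so G = (7.919, 23.40). DG is perpendicular to GE, so GE runs at -18.70°; with |GE| = 14.2, E = (21.37, 18.84). ∠GEH = 107.2° gives EH at -91.50° from the x-axis; with |EH| = 25.8, H = (20.69, -6.948). EH is perpendicular to HV, so HV runs at 178.5°; with |HV| = 13.6, V = (7.099, -6.592). ∠HVF = 89.9° gives VF at 88.40° from the x-axis; with |VF| = 27.8, F = (7.875, 21.20). Then |GF| = |F − G| = 2.199.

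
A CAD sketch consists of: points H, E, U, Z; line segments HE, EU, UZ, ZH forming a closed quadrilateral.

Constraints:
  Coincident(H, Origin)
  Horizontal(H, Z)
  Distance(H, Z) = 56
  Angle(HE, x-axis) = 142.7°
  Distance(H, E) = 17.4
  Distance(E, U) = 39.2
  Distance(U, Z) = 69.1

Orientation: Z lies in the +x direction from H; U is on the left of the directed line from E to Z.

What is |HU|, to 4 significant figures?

45.64

H is at the origin; HZ is horizontal with |HZ| = 56.0 and Z in +x, so Z = (56.0, 0). HE runs at 142.7° with |HE| = 17.4, so E = (-13.84, 10.54). U is determined by |EU| = 39.2 and |UZ| = 69.1 together: it lies at the intersection of circle(E, 39.2) and circle(Z, 69.1). With |EZ| = 70.63, the foot of the radical line on EZ is 12.39 from E and the perpendicular offset is √(39.2² − 12.39²) = 37.19. Taking the left-of-EZ solution: U = (3.965, 45.47).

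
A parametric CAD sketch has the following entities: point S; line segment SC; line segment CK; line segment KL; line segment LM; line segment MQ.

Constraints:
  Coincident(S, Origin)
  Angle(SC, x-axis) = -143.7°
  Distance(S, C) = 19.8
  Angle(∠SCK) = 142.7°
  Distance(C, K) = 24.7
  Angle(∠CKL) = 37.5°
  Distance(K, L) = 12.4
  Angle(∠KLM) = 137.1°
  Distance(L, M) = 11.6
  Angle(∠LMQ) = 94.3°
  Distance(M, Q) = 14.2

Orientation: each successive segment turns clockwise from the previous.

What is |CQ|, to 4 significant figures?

8.531

S is at the origin; SC runs at -143.7° with length 19.8, so C = (-15.96, -11.72). ∠SCK = 142.7° gives CK at 179.0° from the x-axis; with |CK| = 24.7, K = (-40.65, -11.29). ∠CKL = 37.5° gives KL at 36.50° from the x-axis; with |KL| = 12.4, L = (-30.69, -3.915). ∠KLM = 137.1° gives LM at -6.400° from the x-axis; with |LM| = 11.6, M = (-19.16, -5.208). ∠LMQ = 94.3° gives MQ at -92.10° from the x-axis; with |MQ| = 14.2, Q = (-19.68, -19.40). Then |CQ| = |Q − C| = 8.531.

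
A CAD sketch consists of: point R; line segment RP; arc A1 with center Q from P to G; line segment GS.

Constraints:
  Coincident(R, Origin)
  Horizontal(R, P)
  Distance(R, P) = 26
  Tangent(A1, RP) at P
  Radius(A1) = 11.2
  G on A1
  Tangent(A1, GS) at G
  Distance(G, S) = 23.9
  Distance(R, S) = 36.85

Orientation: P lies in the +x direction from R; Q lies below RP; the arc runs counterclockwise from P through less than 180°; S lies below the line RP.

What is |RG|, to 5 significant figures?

18.165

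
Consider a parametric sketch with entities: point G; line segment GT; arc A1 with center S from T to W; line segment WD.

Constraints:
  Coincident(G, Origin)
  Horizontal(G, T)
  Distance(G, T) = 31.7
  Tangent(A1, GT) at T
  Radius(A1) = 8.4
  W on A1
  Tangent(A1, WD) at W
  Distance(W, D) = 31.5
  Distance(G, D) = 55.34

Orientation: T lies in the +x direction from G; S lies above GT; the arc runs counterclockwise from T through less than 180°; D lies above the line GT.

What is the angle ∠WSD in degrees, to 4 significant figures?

75.07°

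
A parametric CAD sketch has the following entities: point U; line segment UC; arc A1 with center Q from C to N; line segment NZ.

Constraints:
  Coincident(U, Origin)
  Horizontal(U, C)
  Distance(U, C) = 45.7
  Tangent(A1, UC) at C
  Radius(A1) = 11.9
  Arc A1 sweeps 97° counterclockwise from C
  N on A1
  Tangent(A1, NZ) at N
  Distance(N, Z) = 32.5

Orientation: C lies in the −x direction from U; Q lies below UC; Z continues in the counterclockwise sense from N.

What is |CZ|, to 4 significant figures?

46.28

On A1, C sits at bearing 90° from Q; a 97° counterclockwise sweep puts N at bearing 187°, so N = Q + 11.9·(cos 187°, sin 187°) = (-57.51, -13.35). The tangent condition forces QN to be normal to NZ, so NZ runs along (−sin 187°, cos 187°); with |NZ| = 32.5, Z = (-53.55, -45.61). Then |CZ| = |Z − C| = 46.28.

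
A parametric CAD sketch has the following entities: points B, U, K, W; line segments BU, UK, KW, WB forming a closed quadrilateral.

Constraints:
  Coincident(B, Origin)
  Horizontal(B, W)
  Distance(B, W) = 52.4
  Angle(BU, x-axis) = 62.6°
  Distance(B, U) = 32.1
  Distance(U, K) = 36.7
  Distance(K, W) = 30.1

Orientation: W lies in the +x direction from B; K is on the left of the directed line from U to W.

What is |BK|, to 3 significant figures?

59.6

Checks: |UK| = 36.70 ✓; |KW| = 30.10 ✓.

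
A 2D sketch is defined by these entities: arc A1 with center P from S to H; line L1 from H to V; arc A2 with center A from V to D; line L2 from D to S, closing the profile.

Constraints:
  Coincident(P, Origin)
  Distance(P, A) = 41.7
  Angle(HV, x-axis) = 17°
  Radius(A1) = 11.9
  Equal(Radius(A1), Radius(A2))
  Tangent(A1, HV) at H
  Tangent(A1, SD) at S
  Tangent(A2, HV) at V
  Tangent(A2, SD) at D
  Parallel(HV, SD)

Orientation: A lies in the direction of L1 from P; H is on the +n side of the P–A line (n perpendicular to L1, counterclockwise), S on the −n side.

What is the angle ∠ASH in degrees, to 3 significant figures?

74.1°

The slot axis is L1's direction at 17.0°, so u = (cos 17.0°, sin 17.0°) = (0.956, 0.292) and n = (−sin 17.0°, cos 17.0°) = (-0.292, 0.956). P is at the origin and A lies 41.7 along u from P, so A = 41.7·u = (39.9, 12.2). Tangency of A1 to both parallel lines with radius 11.9 puts H and S at P ± 11.9·n: H = (-3.48, 11.4), S = (3.48, -11.4). Then cos ∠ASH = SA·SH / (|SA||SH|), giving 74.1°.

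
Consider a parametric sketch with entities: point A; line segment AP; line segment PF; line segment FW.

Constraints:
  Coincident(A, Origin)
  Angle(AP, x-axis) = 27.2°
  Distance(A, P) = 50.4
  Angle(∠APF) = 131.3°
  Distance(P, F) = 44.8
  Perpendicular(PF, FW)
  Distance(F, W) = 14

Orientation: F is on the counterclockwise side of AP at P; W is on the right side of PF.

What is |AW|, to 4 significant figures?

93.72

A is at the origin; AP runs at 27.2° with length 50.4, so P = 50.4·(cos 27.2°, sin 27.2°) = (44.83, 23.04). ∠APF = 131.3°, so PF runs at 27.2° + (180° − 131.3°) = 75.90° from the x-axis; with |PF| = 44.8, F = P + 44.8·(cos 75.90°, sin 75.90°) = (55.74, 66.49). The perpendicularity gives FW at right angles to PF; with |FW| = 14.0 on the right of PF, W = F + 14.0·(0.9699, -0.2436) = (69.32, 63.08). Then |AW| = |W − A| = 93.72.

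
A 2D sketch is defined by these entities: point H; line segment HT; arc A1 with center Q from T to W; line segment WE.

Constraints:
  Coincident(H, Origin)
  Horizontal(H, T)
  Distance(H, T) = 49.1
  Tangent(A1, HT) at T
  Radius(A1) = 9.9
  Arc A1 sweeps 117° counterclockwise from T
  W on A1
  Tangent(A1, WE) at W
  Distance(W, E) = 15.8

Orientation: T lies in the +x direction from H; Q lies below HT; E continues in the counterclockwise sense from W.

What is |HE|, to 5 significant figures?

55.339

On A1, T sits at bearing 90° from Q; a 117° counterclockwise sweep puts W at bearing 207°, so W = Q + 9.9·(cos 207°, sin 207°) = (40.279, -14.395). The tangent condition forces QW to be normal to WE, so WE runs along (−sin 207°, cos 207°); with |WE| = 15.8, E = (47.452, -28.472). Then |HE| = |E − H| = 55.339.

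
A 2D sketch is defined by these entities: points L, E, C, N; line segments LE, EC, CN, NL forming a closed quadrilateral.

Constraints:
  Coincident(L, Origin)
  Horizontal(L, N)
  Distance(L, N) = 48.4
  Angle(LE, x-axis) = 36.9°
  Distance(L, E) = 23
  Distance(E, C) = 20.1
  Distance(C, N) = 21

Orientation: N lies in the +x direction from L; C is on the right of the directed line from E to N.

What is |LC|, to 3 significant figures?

28.1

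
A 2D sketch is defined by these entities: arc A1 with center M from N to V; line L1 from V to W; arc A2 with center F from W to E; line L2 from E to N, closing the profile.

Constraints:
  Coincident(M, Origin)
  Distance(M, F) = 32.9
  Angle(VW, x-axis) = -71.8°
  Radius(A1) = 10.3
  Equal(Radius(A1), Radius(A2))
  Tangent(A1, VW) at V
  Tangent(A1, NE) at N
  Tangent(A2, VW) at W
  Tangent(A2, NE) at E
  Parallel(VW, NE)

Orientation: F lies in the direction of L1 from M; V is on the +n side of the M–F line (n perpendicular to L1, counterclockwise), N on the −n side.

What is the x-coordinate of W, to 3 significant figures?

20.1

Tangency of A1 to both parallel lines with radius 10.3 puts V and N at M ± 10.3·n: V = (9.78, 3.22), N = (-9.78, -3.22). Equal radii place W and E the same way about F: W = F + 10.3·n = (20.1, -28.0), E = F − 10.3·n = (0.491, -34.5). So W.x = 20.1.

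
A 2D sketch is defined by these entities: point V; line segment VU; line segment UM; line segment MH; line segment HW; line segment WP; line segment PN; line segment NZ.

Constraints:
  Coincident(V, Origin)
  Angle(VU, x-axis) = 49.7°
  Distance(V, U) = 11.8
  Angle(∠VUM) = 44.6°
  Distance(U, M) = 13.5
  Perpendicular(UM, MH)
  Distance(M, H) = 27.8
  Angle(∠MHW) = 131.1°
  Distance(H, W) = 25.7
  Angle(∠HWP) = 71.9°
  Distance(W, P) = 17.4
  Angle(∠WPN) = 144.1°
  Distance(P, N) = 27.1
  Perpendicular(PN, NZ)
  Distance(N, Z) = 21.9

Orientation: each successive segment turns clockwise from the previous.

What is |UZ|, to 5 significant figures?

16.376

V is at the origin; VU runs at 49.7° with length 11.8, so U = (7.6321, 8.9995). ∠VUM = 44.6° gives UM at -85.700° from the x-axis; with |UM| = 13.5, M = (8.6443, -4.4625). UM ⟂ MH, so MH runs at -175.70°; with |MH| = 27.8, H = (-19.077, -6.5469). ∠MHW = 131.1° gives HW at 135.40° from the x-axis; with |HW| = 25.7, W = (-37.376, 11.498). ∠HWP = 71.9° gives WP at 27.300° from the x-axis; with |WP| = 17.4, P = (-21.915, 19.479). ∠WPN = 144.1° gives PN at -8.6000° from the x-axis; with |PN| = 27.1, N = (4.8808, 15.427). The perpendicularity gives NZ at right angles to PN, so NZ runs at -98.600°; with |NZ| = 21.9, Z = (1.6059, -6.2273). Then |UZ| = |Z − U| = 16.376.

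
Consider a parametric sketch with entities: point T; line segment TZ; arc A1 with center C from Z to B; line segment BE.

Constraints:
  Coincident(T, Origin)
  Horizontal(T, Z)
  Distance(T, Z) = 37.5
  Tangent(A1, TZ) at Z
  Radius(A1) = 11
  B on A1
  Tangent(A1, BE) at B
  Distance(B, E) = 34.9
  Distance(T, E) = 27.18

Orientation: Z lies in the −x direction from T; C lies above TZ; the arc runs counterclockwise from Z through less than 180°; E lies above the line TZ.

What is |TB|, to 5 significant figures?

30.133

Checks: |CB| = 11.00 ✓; ∠(CB, BE) = 90.00° ✓; |BE| = 34.90 ✓; |TE| = 27.18 ✓.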